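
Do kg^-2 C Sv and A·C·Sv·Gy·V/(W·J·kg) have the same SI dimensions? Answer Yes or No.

Yes

Left side:
  C = A·s = s·A (charge = current × time).
  Sv = J/kg (equivalent dose = energy per mass),
      = m²·s⁻².
  Combining: kg⁻²·C·Sv = kg⁻² · (s·A) · (m²·s⁻²) = kg⁻²·m²·s⁻¹·A.
Right side:
  W = J/s (power = energy per time),
      = kg·m²·s⁻³.
  So W⁻¹ = kg⁻¹·m⁻²·s³.
  J = N·m (work = force × distance),
      = kg·m²·s⁻².
  So J⁻¹ = kg⁻¹·m⁻²·s².
  C = A·s = s·A (charge = current × time).
  Sv = J/kg (equivalent dose = energy per mass),
      = m²·s⁻².
  Gy = J/kg (absorbed dose = energy per mass),
      = m²·s⁻².
  V = W/A (potential = power per current),
      = kg·m²·s⁻³·A⁻¹.
  Combining: A·W⁻¹·J⁻¹·C·Sv·kg⁻¹·Gy·V = A · (kg⁻¹·m⁻²·s³) · (kg⁻¹·m⁻²·s²) · (s·A) · (m²·s⁻²) · kg⁻¹ · (m²·s⁻²) · (kg·m²·s⁻³·A⁻¹) = kg⁻²·m²·s⁻¹·A.
Both reduce to kg⁻²·m²·s⁻¹·A.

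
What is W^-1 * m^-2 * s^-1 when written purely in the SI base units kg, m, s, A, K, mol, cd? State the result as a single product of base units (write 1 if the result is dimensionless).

W = J/s (power = energy per time),
    = kg·m²·s⁻³.
So W⁻¹ = kg⁻¹·m⁻²·s³.
Combining: W⁻¹·m⁻²·s⁻¹ = (kg⁻¹·m⁻²·s³) · m⁻² · s⁻¹ = kg⁻¹·m⁻⁴·s².

kg⁻¹·m⁻⁴·s²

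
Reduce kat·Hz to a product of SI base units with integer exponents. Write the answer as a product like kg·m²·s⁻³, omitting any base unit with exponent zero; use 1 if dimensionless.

kat = s⁻¹·mol.
Hz = s⁻¹.
Combining: kat·Hz = (s⁻¹·mol) · s⁻¹ = s⁻²·mol.

s⁻²·mol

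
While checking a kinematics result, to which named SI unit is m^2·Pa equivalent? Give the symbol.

Pa = N/m² (pressure = force per area),
    = kg·m⁻¹·s⁻².
Combining: m²·Pa = m² · (kg·m⁻¹·s⁻²) = kg·m·s⁻².
kg·m·s⁻² is the base-SI form of the newton.

N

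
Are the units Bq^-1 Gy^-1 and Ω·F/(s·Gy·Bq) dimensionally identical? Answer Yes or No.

Left side:
  Bq = 1/s = s⁻¹ (activity is decays per second).
  So Bq⁻¹ = s.
  Gy = J/kg (absorbed dose = energy per mass),
      = m²·s⁻².
  So Gy⁻¹ = m⁻²·s².
  Combining: Bq⁻¹·Gy⁻¹ = s · (m⁻²·s²) = m⁻²·s³.
Right side:
  Ω = V/A (resistance = voltage per current),
      = kg·m²·s⁻³·A⁻².
  Gy = J/kg (absorbed dose = energy per mass),
      = m²·s⁻².
  So Gy⁻¹ = m⁻²·s².
  Bq = 1/s = s⁻¹ (activity is decays per second).
  So Bq⁻¹ = s.
  F = C/V (capacitance = charge per voltage),
      = A·s/(kg·m²·s⁻³·A⁻¹) (substituting C and V),
      = kg⁻¹·m⁻²·s⁴·A².
  Combining: Ω·s⁻¹·Gy⁻¹·Bq⁻¹·F = (kg·m²·s⁻³·A⁻²) · s⁻¹ · (m⁻²·s²) · s · (kg⁻¹·m⁻²·s⁴·A²) = m⁻²·s³.
Both reduce to m⁻²·s³.

Yes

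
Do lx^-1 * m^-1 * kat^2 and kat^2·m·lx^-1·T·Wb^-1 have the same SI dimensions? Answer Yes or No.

Yes

Left side:
  lx = m⁻²·cd.
  So lx⁻¹ = m²·cd⁻¹.
  kat = s⁻¹·mol.
  So kat² = s⁻²·mol².
  Combining: lx⁻¹·m⁻¹·kat² = (m²·cd⁻¹) · m⁻¹ · (s⁻²·mol²) = m·s⁻²·mol²·cd⁻¹.
Right side:
  kat = mol/s = s⁻¹·mol (catalytic activity).
  So kat² = s⁻²·mol².
  lx = lm/m² (illuminance = luminous flux per area),
      = m⁻²·cd.
  So lx⁻¹ = m²·cd⁻¹.
  T = Wb/m² (flux density = flux per area),
      = kg·s⁻²·A⁻¹.
  Wb = V·s (flux: a volt is a weber per second),
      = kg·m²·s⁻²·A⁻¹.
  So Wb⁻¹ = kg⁻¹·m⁻²·s²·A.
  Combining: kat²·m·lx⁻¹·T·Wb⁻¹ = (s⁻²·mol²) · m · (m²·cd⁻¹) · (kg·s⁻²·A⁻¹) · (kg⁻¹·m⁻²·s²·A) = m·s⁻²·mol²·cd⁻¹.
Both reduce to m·s⁻²·mol²·cd⁻¹.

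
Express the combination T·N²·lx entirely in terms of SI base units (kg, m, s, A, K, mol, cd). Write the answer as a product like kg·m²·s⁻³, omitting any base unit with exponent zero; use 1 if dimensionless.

kg³·s⁻⁶·A⁻¹·cd

T = Wb/m² (flux density = flux per area),
    = kg·s⁻²·A⁻¹.
N = kg·m/s² = kg·m·s⁻² (force = mass × acceleration).
So N² = kg²·m²·s⁻⁴.
lx = lm/m² (illuminance = luminous flux per area),
    = m⁻²·cd.
Combining: T·N²·lx = (kg·s⁻²·A⁻¹) · (kg²·m²·s⁻⁴) · (m⁻²·cd) = kg³·s⁻⁶·A⁻¹·cd.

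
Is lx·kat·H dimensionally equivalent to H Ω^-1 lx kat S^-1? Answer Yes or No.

Yes

Left side:
  lx = m⁻²·cd.
  kat = s⁻¹·mol.
  H = kg·m²·s⁻²·A⁻².
  Combining: lx·kat·H = (m⁻²·cd) · (s⁻¹·mol) · (kg·m²·s⁻²·A⁻²) = kg·s⁻³·A⁻²·mol·cd.
Right side:
  H = Wb/A (inductance = flux per current),
      = kg·m²·s⁻²·A⁻².
  Ω = V/A (resistance = voltage per current),
      = kg·m²·s⁻³·A⁻².
  So Ω⁻¹ = kg⁻¹·m⁻²·s³·A².
  lx = lm/m² (illuminance = luminous flux per area),
      = m⁻²·cd.
  kat = mol/s = s⁻¹·mol (catalytic activity).
  S = 1/Ω (conductance is reciprocal resistance),
      = kg⁻¹·m⁻²·s³·A².
  So S⁻¹ = kg·m²·s⁻³·A⁻².
  Combining: H·Ω⁻¹·lx·kat·S⁻¹ = (kg·m²·s⁻²·A⁻²) · (kg⁻¹·m⁻²·s³·A²) · (m⁻²·cd) · (s⁻¹·mol) · (kg·m²·s⁻³·A⁻²) = kg·s⁻³·A⁻²·mol·cd.
Both reduce to kg·s⁻³·A⁻²·mol·cd.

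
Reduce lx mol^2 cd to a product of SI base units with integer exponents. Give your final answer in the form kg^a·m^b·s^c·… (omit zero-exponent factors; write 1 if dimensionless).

m⁻²·mol²·cd²

lx = m⁻²·cd.
Combining: lx·mol²·cd = (m⁻²·cd) · mol² · cd = m⁻²·mol²·cd².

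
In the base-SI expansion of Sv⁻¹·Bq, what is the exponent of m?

Sv = J/kg (equivalent dose = energy per mass),
    = m²·s⁻².
So Sv⁻¹ = m⁻²·s².
Bq = 1/s = s⁻¹ (activity is decays per second).
Combining: Sv⁻¹·Bq = (m⁻²·s²) · s⁻¹ = m⁻²·s.
The exponent of m is -2.

-2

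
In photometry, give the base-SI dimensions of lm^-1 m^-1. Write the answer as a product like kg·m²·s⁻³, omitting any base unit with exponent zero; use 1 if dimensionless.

lm = cd.
So lm⁻¹ = cd⁻¹.
Combining: lm⁻¹·m⁻¹ = cd⁻¹ · m⁻¹ = m⁻¹·cd⁻¹.

m⁻¹·cd⁻¹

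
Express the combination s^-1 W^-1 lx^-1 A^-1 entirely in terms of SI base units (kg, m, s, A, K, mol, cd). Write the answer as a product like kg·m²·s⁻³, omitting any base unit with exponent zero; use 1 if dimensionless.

kg⁻¹·s²·A⁻¹·cd⁻¹

W = J/s (power = energy per time),
    = kg·m²·s⁻³.
So W⁻¹ = kg⁻¹·m⁻²·s³.
lx = lm/m² (illuminance = luminous flux per area),
    = m⁻²·cd.
So lx⁻¹ = m²·cd⁻¹.
Combining: s⁻¹·W⁻¹·lx⁻¹·A⁻¹ = s⁻¹ · (kg⁻¹·m⁻²·s³) · (m²·cd⁻¹) · A⁻¹ = kg⁻¹·s²·A⁻¹·cd⁻¹.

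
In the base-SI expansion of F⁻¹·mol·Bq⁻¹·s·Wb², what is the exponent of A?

-4

F = C/V (capacitance = charge per voltage),
    = A·s/(kg·m²·s⁻³·A⁻¹) (substituting C and V),
    = kg⁻¹·m⁻²·s⁴·A².
So F⁻¹ = kg·m²·s⁻⁴·A⁻².
Bq = 1/s = s⁻¹ (activity is decays per second).
So Bq⁻¹ = s.
Wb = V·s (flux: a volt is a weber per second),
    = kg·m²·s⁻²·A⁻¹.
So Wb² = kg²·m⁴·s⁻⁴·A⁻².
Combining: F⁻¹·mol·Bq⁻¹·s·Wb² = (kg·m²·s⁻⁴·A⁻²) · mol · s · s · (kg²·m⁴·s⁻⁴·A⁻²) = kg³·m⁶·s⁻⁶·A⁻⁴·mol.
The exponent of A is -4.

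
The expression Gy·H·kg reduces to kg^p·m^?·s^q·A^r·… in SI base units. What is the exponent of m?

4

Gy = J/kg (absorbed dose = energy per mass),
    = m²·s⁻².
H = Wb/A (inductance = flux per current),
    = kg·m²·s⁻²·A⁻².
Combining: Gy·H·kg = (m²·s⁻²) · (kg·m²·s⁻²·A⁻²) · kg = kg²·m⁴·s⁻⁴·A⁻².
The exponent of m is 4.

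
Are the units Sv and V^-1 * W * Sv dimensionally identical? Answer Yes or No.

No

Left side:
  Sv = J/kg (equivalent dose = energy per mass),
      = m²·s⁻².
Right side:
  V = kg·m²·s⁻³·A⁻¹.
  So V⁻¹ = kg⁻¹·m⁻²·s³·A.
  W = kg·m²·s⁻³.
  Sv = m²·s⁻².
  Combining: V⁻¹·W·Sv = (kg⁻¹·m⁻²·s³·A) · (kg·m²·s⁻³) · (m²·s⁻²) = m²·s⁻²·A.
Left is m²·s⁻²; right is m²·s⁻²·A — different.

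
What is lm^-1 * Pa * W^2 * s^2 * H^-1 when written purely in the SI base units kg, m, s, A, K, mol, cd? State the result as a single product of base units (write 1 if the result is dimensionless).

kg²·m·s⁻⁴·A²·cd⁻¹

lm = cd.
So lm⁻¹ = cd⁻¹.
Pa = kg·m⁻¹·s⁻².
W = kg·m²·s⁻³.
So W² = kg²·m⁴·s⁻⁶.
H = kg·m²·s⁻²·A⁻².
So H⁻¹ = kg⁻¹·m⁻²·s²·A².
Combining: lm⁻¹·Pa·W²·s²·H⁻¹ = cd⁻¹ · (kg·m⁻¹·s⁻²) · (kg²·m⁴·s⁻⁶) · s² · (kg⁻¹·m⁻²·s²·A²) = kg²·m·s⁻⁴·A²·cd⁻¹.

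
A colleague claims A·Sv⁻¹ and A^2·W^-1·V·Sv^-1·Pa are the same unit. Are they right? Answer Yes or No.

No

Left side:
  Sv = J/kg (equivalent dose = energy per mass),
      = m²·s⁻².
  So Sv⁻¹ = m⁻²·s².
  Combining: A·Sv⁻¹ = A · (m⁻²·s²) = m⁻²·s²·A.
Right side:
  W = J/s (power = energy per time),
      = kg·m²·s⁻³.
  So W⁻¹ = kg⁻¹·m⁻²·s³.
  V = W/A (potential = power per current),
      = kg·m²·s⁻³·A⁻¹.
  Sv = J/kg (equivalent dose = energy per mass),
      = m²·s⁻².
  So Sv⁻¹ = m⁻²·s².
  Pa = N/m² (pressure = force per area),
      = kg·m⁻¹·s⁻².
  Combining: A²·W⁻¹·V·Sv⁻¹·Pa = A² · (kg⁻¹·m⁻²·s³) · (kg·m²·s⁻³·A⁻¹) · (m⁻²·s²) · (kg·m⁻¹·s⁻²) = kg·m⁻³·A.
Left is m⁻²·s²·A; right is kg·m⁻³·A — different.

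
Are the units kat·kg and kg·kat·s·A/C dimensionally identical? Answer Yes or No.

Yes

Left side:
  kat = mol/s = s⁻¹·mol (catalytic activity).
  Combining: kat·kg = (s⁻¹·mol) · kg = kg·s⁻¹·mol.
Right side:
  kat = s⁻¹·mol.
  C = s·A.
  So C⁻¹ = s⁻¹·A⁻¹.
  Combining: kg·kat·s·A·C⁻¹ = kg · (s⁻¹·mol) · s · A · (s⁻¹·A⁻¹) = kg·s⁻¹·mol.
Both reduce to kg·s⁻¹·mol.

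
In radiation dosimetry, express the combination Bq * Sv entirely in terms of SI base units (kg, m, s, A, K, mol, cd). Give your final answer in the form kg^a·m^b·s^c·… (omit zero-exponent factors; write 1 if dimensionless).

Bq = 1/s = s⁻¹ (activity is decays per second).
Sv = J/kg (equivalent dose = energy per mass),
    = m²·s⁻².
Combining: Bq·Sv = s⁻¹ · (m²·s⁻²) = m²·s⁻³.

m²·s⁻³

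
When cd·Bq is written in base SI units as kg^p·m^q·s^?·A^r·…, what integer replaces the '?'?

Bq = 1/s = s⁻¹ (activity is decays per second).
Combining: cd·Bq = cd · s⁻¹ = s⁻¹·cd.
The exponent of s is -1.

-1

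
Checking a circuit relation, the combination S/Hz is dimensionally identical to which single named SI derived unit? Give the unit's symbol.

Hz = s⁻¹.
So Hz⁻¹ = s.
S = kg⁻¹·m⁻²·s³·A².
Combining: Hz⁻¹·S = s · (kg⁻¹·m⁻²·s³·A²) = kg⁻¹·m⁻²·s⁴·A².
kg⁻¹·m⁻²·s⁴·A² is the base-SI form of the farad.

F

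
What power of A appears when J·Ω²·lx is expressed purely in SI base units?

-4

J = N·m (work = force × distance),
    = kg·m²·s⁻².
Ω = V/A (resistance = voltage per current),
    = kg·m²·s⁻³·A⁻².
So Ω² = kg²·m⁴·s⁻⁶·A⁻⁴.
lx = lm/m² (illuminance = luminous flux per area),
    = m⁻²·cd.
Combining: J·Ω²·lx = (kg·m²·s⁻²) · (kg²·m⁴·s⁻⁶·A⁻⁴) · (m⁻²·cd) = kg³·m⁴·s⁻⁸·A⁻⁴·cd.
The exponent of A is -4.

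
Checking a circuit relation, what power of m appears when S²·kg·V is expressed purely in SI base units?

-2

S = 1/Ω (conductance is reciprocal resistance),
    = kg⁻¹·m⁻²·s³·A².
So S² = kg⁻²·m⁻⁴·s⁶·A⁴.
V = W/A (potential = power per current),
    = kg·m²·s⁻³·A⁻¹.
Combining: S²·kg·V = (kg⁻²·m⁻⁴·s⁶·A⁴) · kg · (kg·m²·s⁻³·A⁻¹) = m⁻²·s³·A³.
The exponent of m is -2.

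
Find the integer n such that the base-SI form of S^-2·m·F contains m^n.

3

S = 1/Ω (conductance is reciprocal resistance),
    = kg⁻¹·m⁻²·s³·A².
So S⁻² = kg²·m⁴·s⁻⁶·A⁻⁴.
F = C/V (capacitance = charge per voltage),
    = A·s/(kg·m²·s⁻³·A⁻¹) (substituting C and V),
    = kg⁻¹·m⁻²·s⁴·A².
Combining: S⁻²·m·F = (kg²·m⁴·s⁻⁶·A⁻⁴) · m · (kg⁻¹·m⁻²·s⁴·A²) = kg·m³·s⁻²·A⁻².
The exponent of m is 3.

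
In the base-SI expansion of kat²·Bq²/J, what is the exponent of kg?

kat = s⁻¹·mol.
So kat² = s⁻²·mol².
Bq = s⁻¹.
So Bq² = s⁻².
J = kg·m²·s⁻².
So J⁻¹ = kg⁻¹·m⁻²·s².
Combining: kat²·Bq²·J⁻¹ = (s⁻²·mol²) · s⁻² · (kg⁻¹·m⁻²·s²) = kg⁻¹·m⁻²·s⁻²·mol².
The exponent of kg is -1.

-1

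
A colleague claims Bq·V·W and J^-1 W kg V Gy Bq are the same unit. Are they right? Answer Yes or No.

Left side:
  Bq = s⁻¹.
  V = kg·m²·s⁻³·A⁻¹.
  W = kg·m²·s⁻³.
  Combining: Bq·V·W = s⁻¹ · (kg·m²·s⁻³·A⁻¹) · (kg·m²·s⁻³) = kg²·m⁴·s⁻⁷·A⁻¹.
Right side:
  J = N·m (work = force × distance),
      = kg·m²·s⁻².
  So J⁻¹ = kg⁻¹·m⁻²·s².
  W = J/s (power = energy per time),
      = kg·m²·s⁻³.
  V = W/A (potential = power per current),
      = kg·m²·s⁻³·A⁻¹.
  Gy = J/kg (absorbed dose = energy per mass),
      = m²·s⁻².
  Bq = 1/s = s⁻¹ (activity is decays per second).
  Combining: J⁻¹·W·kg·V·Gy·Bq = (kg⁻¹·m⁻²·s²) · (kg·m²·s⁻³) · kg · (kg·m²·s⁻³·A⁻¹) · (m²·s⁻²) · s⁻¹ = kg²·m⁴·s⁻⁷·A⁻¹.
Both reduce to kg²·m⁴·s⁻⁷·A⁻¹.

Yes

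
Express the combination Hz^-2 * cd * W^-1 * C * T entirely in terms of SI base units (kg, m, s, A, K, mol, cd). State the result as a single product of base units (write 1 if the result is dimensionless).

Hz = s⁻¹.
So Hz⁻² = s².
W = kg·m²·s⁻³.
So W⁻¹ = kg⁻¹·m⁻²·s³.
C = s·A.
T = kg·s⁻²·A⁻¹.
Combining: Hz⁻²·cd·W⁻¹·C·T = s² · cd · (kg⁻¹·m⁻²·s³) · (s·A) · (kg·s⁻²·A⁻¹) = m⁻²·s⁴·cd.

m⁻²·s⁴·cd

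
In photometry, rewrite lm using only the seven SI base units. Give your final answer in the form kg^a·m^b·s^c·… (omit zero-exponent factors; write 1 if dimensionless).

cd

lm = cd·sr = cd (luminous flux; sr is dimensionless).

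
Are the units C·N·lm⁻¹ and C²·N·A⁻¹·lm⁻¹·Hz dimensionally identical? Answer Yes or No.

Yes

Left side:
  C = s·A.
  N = kg·m·s⁻².
  lm = cd.
  So lm⁻¹ = cd⁻¹.
  Combining: C·N·lm⁻¹ = (s·A) · (kg·m·s⁻²) · cd⁻¹ = kg·m·s⁻¹·A·cd⁻¹.
Right side:
  C = A·s = s·A (charge = current × time).
  So C² = s²·A².
  N = kg·m/s² = kg·m·s⁻² (force = mass × acceleration).
  lm = cd·sr = cd (luminous flux; sr is dimensionless).
  So lm⁻¹ = cd⁻¹.
  Hz = 1/s = s⁻¹ (frequency is cycles per second).
  Combining: C²·N·A⁻¹·lm⁻¹·Hz = (s²·A²) · (kg·m·s⁻²) · A⁻¹ · cd⁻¹ · s⁻¹ = kg·m·s⁻¹·A·cd⁻¹.
Both reduce to kg·m·s⁻¹·A·cd⁻¹.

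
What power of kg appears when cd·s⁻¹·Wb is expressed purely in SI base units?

Wb = V·s (flux: a volt is a weber per second),
    = kg·m²·s⁻²·A⁻¹.
Combining: cd·s⁻¹·Wb = cd · s⁻¹ · (kg·m²·s⁻²·A⁻¹) = kg·m²·s⁻³·A⁻¹·cd.
The exponent of kg is 1.

1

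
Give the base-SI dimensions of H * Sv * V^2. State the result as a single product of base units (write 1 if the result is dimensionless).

kg³·m⁸·s⁻¹⁰·A⁻⁴

H = Wb/A (inductance = flux per current),
    = kg·m²·s⁻²·A⁻².
Sv = J/kg (equivalent dose = energy per mass),
    = m²·s⁻².
V = W/A (potential = power per current),
    = kg·m²·s⁻³·A⁻¹.
So V² = kg²·m⁴·s⁻⁶·A⁻².
Combining: H·Sv·V² = (kg·m²·s⁻²·A⁻²) · (m²·s⁻²) · (kg²·m⁴·s⁻⁶·A⁻²) = kg³·m⁸·s⁻¹⁰·A⁻⁴.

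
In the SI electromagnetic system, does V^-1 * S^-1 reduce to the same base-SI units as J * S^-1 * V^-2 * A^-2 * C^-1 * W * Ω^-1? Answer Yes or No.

Left side:
  V = kg·m²·s⁻³·A⁻¹.
  So V⁻¹ = kg⁻¹·m⁻²·s³·A.
  S = kg⁻¹·m⁻²·s³·A².
  So S⁻¹ = kg·m²·s⁻³·A⁻².
  Combining: V⁻¹·S⁻¹ = (kg⁻¹·m⁻²·s³·A) · (kg·m²·s⁻³·A⁻²) = A⁻¹.
Right side:
  J = kg·m²·s⁻².
  S = kg⁻¹·m⁻²·s³·A².
  So S⁻¹ = kg·m²·s⁻³·A⁻².
  V = kg·m²·s⁻³·A⁻¹.
  So V⁻² = kg⁻²·m⁻⁴·s⁶·A².
  C = s·A.
  So C⁻¹ = s⁻¹·A⁻¹.
  W = kg·m²·s⁻³.
  Ω = kg·m²·s⁻³·A⁻².
  So Ω⁻¹ = kg⁻¹·m⁻²·s³·A².
  Combining: J·S⁻¹·V⁻²·A⁻²·C⁻¹·W·Ω⁻¹ = (kg·m²·s⁻²) · (kg·m²·s⁻³·A⁻²) · (kg⁻²·m⁻⁴·s⁶·A²) · A⁻² · (s⁻¹·A⁻¹) · (kg·m²·s⁻³) · (kg⁻¹·m⁻²·s³·A²) = A⁻¹.
Both reduce to A⁻¹.

Yes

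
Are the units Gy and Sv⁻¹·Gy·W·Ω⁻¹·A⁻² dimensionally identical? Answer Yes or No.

No

Left side:
  Gy = m²·s⁻².
Right side:
  Sv = J/kg (equivalent dose = energy per mass),
      = m²·s⁻².
  So Sv⁻¹ = m⁻²·s².
  Gy = J/kg (absorbed dose = energy per mass),
      = m²·s⁻².
  W = J/s (power = energy per time),
      = kg·m²·s⁻³.
  Ω = V/A (resistance = voltage per current),
      = kg·m²·s⁻³·A⁻².
  So Ω⁻¹ = kg⁻¹·m⁻²·s³·A².
  Combining: Sv⁻¹·Gy·W·Ω⁻¹·A⁻² = (m⁻²·s²) · (m²·s⁻²) · (kg·m²·s⁻³) · (kg⁻¹·m⁻²·s³·A²) · A⁻² = 1.
Left is m²·s⁻²; right is 1 — different.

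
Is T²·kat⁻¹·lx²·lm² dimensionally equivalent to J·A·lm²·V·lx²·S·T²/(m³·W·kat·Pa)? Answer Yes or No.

Left side:
  T = Wb/m² (flux density = flux per area),
      = kg·s⁻²·A⁻¹.
  So T² = kg²·s⁻⁴·A⁻².
  kat = mol/s = s⁻¹·mol (catalytic activity).
  So kat⁻¹ = s·mol⁻¹.
  lx = lm/m² (illuminance = luminous flux per area),
      = m⁻²·cd.
  So lx² = m⁻⁴·cd².
  lm = cd·sr = cd (luminous flux; sr is dimensionless).
  So lm² = cd².
  Combining: T²·kat⁻¹·lx²·lm² = (kg²·s⁻⁴·A⁻²) · (s·mol⁻¹) · (m⁻⁴·cd²) · cd² = kg²·m⁻⁴·s⁻³·A⁻²·mol⁻¹·cd⁴.
Right side:
  W = kg·m²·s⁻³.
  So W⁻¹ = kg⁻¹·m⁻²·s³.
  kat = s⁻¹·mol.
  So kat⁻¹ = s·mol⁻¹.
  J = kg·m²·s⁻².
  lm = cd.
  So lm² = cd².
  V = kg·m²·s⁻³·A⁻¹.
  lx = m⁻²·cd.
  So lx² = m⁻⁴·cd².
  Pa = kg·m⁻¹·s⁻².
  So Pa⁻¹ = kg⁻¹·m·s².
  S = kg⁻¹·m⁻²·s³·A².
  T = kg·s⁻²·A⁻¹.
  So T² = kg²·s⁻⁴·A⁻².
  Combining: m⁻³·W⁻¹·kat⁻¹·J·A·lm²·V·lx²·Pa⁻¹·S·T² = m⁻³ · (kg⁻¹·m⁻²·s³) · (s·mol⁻¹) · (kg·m²·s⁻²) · A · cd² · (kg·m²·s⁻³·A⁻¹) · (m⁻⁴·cd²) · (kg⁻¹·m·s²) · (kg⁻¹·m⁻²·s³·A²) · (kg²·s⁻⁴·A⁻²) = kg·m⁻⁶·mol⁻¹·cd⁴.
Left is kg²·m⁻⁴·s⁻³·A⁻²·mol⁻¹·cd⁴; right is kg·m⁻⁶·mol⁻¹·cd⁴ — different.

No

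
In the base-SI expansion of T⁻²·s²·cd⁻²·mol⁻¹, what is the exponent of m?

T = kg·s⁻²·A⁻¹.
So T⁻² = kg⁻²·s⁴·A².
Combining: T⁻²·s²·cd⁻²·mol⁻¹ = (kg⁻²·s⁴·A²) · s² · cd⁻² · mol⁻¹ = kg⁻²·s⁶·A²·mol⁻¹·cd⁻².
The exponent of m is 0.

0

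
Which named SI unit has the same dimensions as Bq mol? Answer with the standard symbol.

Bq = 1/s = s⁻¹ (activity is decays per second).
Combining: Bq·mol = s⁻¹ · mol = s⁻¹·mol.
s⁻¹·mol is the base-SI form of the katal.

kat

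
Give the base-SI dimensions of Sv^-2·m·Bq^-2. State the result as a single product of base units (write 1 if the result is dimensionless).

Sv = J/kg (equivalent dose = energy per mass),
    = m²·s⁻².
So Sv⁻² = m⁻⁴·s⁴.
Bq = 1/s = s⁻¹ (activity is decays per second).
So Bq⁻² = s².
Combining: Sv⁻²·m·Bq⁻² = (m⁻⁴·s⁴) · m · s² = m⁻³·s⁶.

m⁻³·s⁶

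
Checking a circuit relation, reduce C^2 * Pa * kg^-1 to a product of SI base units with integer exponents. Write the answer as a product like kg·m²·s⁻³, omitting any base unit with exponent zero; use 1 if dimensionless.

m⁻¹·A²

C = s·A.
So C² = s²·A².
Pa = kg·m⁻¹·s⁻².
Combining: C²·Pa·kg⁻¹ = (s²·A²) · (kg·m⁻¹·s⁻²) · kg⁻¹ = m⁻¹·A².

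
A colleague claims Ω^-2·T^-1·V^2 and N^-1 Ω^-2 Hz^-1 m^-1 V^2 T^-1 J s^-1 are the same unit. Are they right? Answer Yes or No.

Left side:
  Ω = V/A (resistance = voltage per current),
      = kg·m²·s⁻³·A⁻².
  So Ω⁻² = kg⁻²·m⁻⁴·s⁶·A⁴.
  T = Wb/m² (flux density = flux per area),
      = kg·s⁻²·A⁻¹.
  So T⁻¹ = kg⁻¹·s²·A.
  V = W/A (potential = power per current),
      = kg·m²·s⁻³·A⁻¹.
  So V² = kg²·m⁴·s⁻⁶·A⁻².
  Combining: Ω⁻²·T⁻¹·V² = (kg⁻²·m⁻⁴·s⁶·A⁴) · (kg⁻¹·s²·A) · (kg²·m⁴·s⁻⁶·A⁻²) = kg⁻¹·s²·A³.
Right side:
  N = kg·m/s² = kg·m·s⁻² (force = mass × acceleration).
  So N⁻¹ = kg⁻¹·m⁻¹·s².
  Ω = V/A (resistance = voltage per current),
      = kg·m²·s⁻³·A⁻².
  So Ω⁻² = kg⁻²·m⁻⁴·s⁶·A⁴.
  Hz = 1/s = s⁻¹ (frequency is cycles per second).
  So Hz⁻¹ = s.
  V = W/A (potential = power per current),
      = kg·m²·s⁻³·A⁻¹.
  So V² = kg²·m⁴·s⁻⁶·A⁻².
  T = Wb/m² (flux density = flux per area),
      = kg·s⁻²·A⁻¹.
  So T⁻¹ = kg⁻¹·s²·A.
  J = N·m (work = force × distance),
      = kg·m²·s⁻².
  Combining: N⁻¹·Ω⁻²·Hz⁻¹·m⁻¹·V²·T⁻¹·J·s⁻¹ = (kg⁻¹·m⁻¹·s²) · (kg⁻²·m⁻⁴·s⁶·A⁴) · s · m⁻¹ · (kg²·m⁴·s⁻⁶·A⁻²) · (kg⁻¹·s²·A) · (kg·m²·s⁻²) · s⁻¹ = kg⁻¹·s²·A³.
Both reduce to kg⁻¹·s²·A³.

Yes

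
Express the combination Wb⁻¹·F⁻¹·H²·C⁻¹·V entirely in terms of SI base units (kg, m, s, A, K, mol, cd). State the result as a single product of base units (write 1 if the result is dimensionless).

kg³·m⁶·s⁻¹⁰·A⁻⁷

Wb = V·s (flux: a volt is a weber per second),
    = kg·m²·s⁻²·A⁻¹.
So Wb⁻¹ = kg⁻¹·m⁻²·s²·A.
F = C/V (capacitance = charge per voltage),
    = A·s/(kg·m²·s⁻³·A⁻¹) (substituting C and V),
    = kg⁻¹·m⁻²·s⁴·A².
So F⁻¹ = kg·m²·s⁻⁴·A⁻².
H = Wb/A (inductance = flux per current),
    = kg·m²·s⁻²·A⁻².
So H² = kg²·m⁴·s⁻⁴·A⁻⁴.
C = A·s = s·A (charge = current × time).
So C⁻¹ = s⁻¹·A⁻¹.
V = W/A (potential = power per current),
    = kg·m²·s⁻³·A⁻¹.
Combining: Wb⁻¹·F⁻¹·H²·C⁻¹·V = (kg⁻¹·m⁻²·s²·A) · (kg·m²·s⁻⁴·A⁻²) · (kg²·m⁴·s⁻⁴·A⁻⁴) · (s⁻¹·A⁻¹) · (kg·m²·s⁻³·A⁻¹) = kg³·m⁶·s⁻¹⁰·A⁻⁷.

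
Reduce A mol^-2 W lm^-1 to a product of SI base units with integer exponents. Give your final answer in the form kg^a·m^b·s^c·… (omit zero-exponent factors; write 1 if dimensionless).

kg·m²·s⁻³·A·mol⁻²·cd⁻¹

W = J/s (power = energy per time),
    = kg·m²·s⁻³.
lm = cd·sr = cd (luminous flux; sr is dimensionless).
So lm⁻¹ = cd⁻¹.
Combining: A·mol⁻²·W·lm⁻¹ = A · mol⁻² · (kg·m²·s⁻³) · cd⁻¹ = kg·m²·s⁻³·A·mol⁻²·cd⁻¹.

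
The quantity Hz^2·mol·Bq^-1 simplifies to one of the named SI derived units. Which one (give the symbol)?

kat

Hz = s⁻¹.
So Hz² = s⁻².
Bq = s⁻¹.
So Bq⁻¹ = s.
Combining: Hz²·mol·Bq⁻¹ = s⁻² · mol · s = s⁻¹·mol.
s⁻¹·mol is the base-SI form of the katal.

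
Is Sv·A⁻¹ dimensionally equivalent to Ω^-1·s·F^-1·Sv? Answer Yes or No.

Left side:
  Sv = J/kg (equivalent dose = energy per mass),
      = m²·s⁻².
  Combining: Sv·A⁻¹ = (m²·s⁻²) · A⁻¹ = m²·s⁻²·A⁻¹.
Right side:
  Ω = kg·m²·s⁻³·A⁻².
  So Ω⁻¹ = kg⁻¹·m⁻²·s³·A².
  F = kg⁻¹·m⁻²·s⁴·A².
  So F⁻¹ = kg·m²·s⁻⁴·A⁻².
  Sv = m²·s⁻².
  Combining: Ω⁻¹·s·F⁻¹·Sv = (kg⁻¹·m⁻²·s³·A²) · s · (kg·m²·s⁻⁴·A⁻²) · (m²·s⁻²) = m²·s⁻².
Left is m²·s⁻²·A⁻¹; right is m²·s⁻² — different.

No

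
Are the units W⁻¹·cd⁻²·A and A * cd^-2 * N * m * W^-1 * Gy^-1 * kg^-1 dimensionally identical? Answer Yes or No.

Left side:
  W = kg·m²·s⁻³.
  So W⁻¹ = kg⁻¹·m⁻²·s³.
  Combining: W⁻¹·cd⁻²·A = (kg⁻¹·m⁻²·s³) · cd⁻² · A = kg⁻¹·m⁻²·s³·A·cd⁻².
Right side:
  N = kg·m·s⁻².
  W = kg·m²·s⁻³.
  So W⁻¹ = kg⁻¹·m⁻²·s³.
  Gy = m²·s⁻².
  So Gy⁻¹ = m⁻²·s².
  Combining: A·cd⁻²·N·m·W⁻¹·Gy⁻¹·kg⁻¹ = A · cd⁻² · (kg·m·s⁻²) · m · (kg⁻¹·m⁻²·s³) · (m⁻²·s²) · kg⁻¹ = kg⁻¹·m⁻²·s³·A·cd⁻².
Both reduce to kg⁻¹·m⁻²·s³·A·cd⁻².

Yes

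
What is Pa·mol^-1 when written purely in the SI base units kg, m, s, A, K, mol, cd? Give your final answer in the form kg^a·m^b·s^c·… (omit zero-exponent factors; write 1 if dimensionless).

Pa = kg·m⁻¹·s⁻².
Combining: Pa·mol⁻¹ = (kg·m⁻¹·s⁻²) · mol⁻¹ = kg·m⁻¹·s⁻²·mol⁻¹.

kg·m⁻¹·s⁻²·mol⁻¹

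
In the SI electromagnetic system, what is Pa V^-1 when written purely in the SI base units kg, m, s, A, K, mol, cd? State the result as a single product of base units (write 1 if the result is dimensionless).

Pa = N/m² (pressure = force per area),
    = kg·m⁻¹·s⁻².
V = W/A (potential = power per current),
    = kg·m²·s⁻³·A⁻¹.
So V⁻¹ = kg⁻¹·m⁻²·s³·A.
Combining: Pa·V⁻¹ = (kg·m⁻¹·s⁻²) · (kg⁻¹·m⁻²·s³·A) = m⁻³·s·A.

m⁻³·s·A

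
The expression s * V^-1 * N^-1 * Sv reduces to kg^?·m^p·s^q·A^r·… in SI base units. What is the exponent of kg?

V = kg·m²·s⁻³·A⁻¹.
So V⁻¹ = kg⁻¹·m⁻²·s³·A.
N = kg·m·s⁻².
So N⁻¹ = kg⁻¹·m⁻¹·s².
Sv = m²·s⁻².
Combining: s·V⁻¹·N⁻¹·Sv = s · (kg⁻¹·m⁻²·s³·A) · (kg⁻¹·m⁻¹·s²) · (m²·s⁻²) = kg⁻²·m⁻¹·s⁴·A.
The exponent of kg is -2.

-2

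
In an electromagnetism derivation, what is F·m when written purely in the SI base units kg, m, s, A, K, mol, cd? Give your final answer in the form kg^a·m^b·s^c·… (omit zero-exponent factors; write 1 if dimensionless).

F = C/V (capacitance = charge per voltage),
    = A·s/(kg·m²·s⁻³·A⁻¹) (substituting C and V),
    = kg⁻¹·m⁻²·s⁴·A².
Combining: F·m = (kg⁻¹·m⁻²·s⁴·A²) · m = kg⁻¹·m⁻¹·s⁴·A².

kg⁻¹·m⁻¹·s⁴·A²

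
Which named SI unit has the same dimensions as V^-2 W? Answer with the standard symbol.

S

V = W/A (potential = power per current),
    = kg·m²·s⁻³·A⁻¹.
So V⁻² = kg⁻²·m⁻⁴·s⁶·A².
W = J/s (power = energy per time),
    = kg·m²·s⁻³.
Combining: V⁻²·W = (kg⁻²·m⁻⁴·s⁶·A²) · (kg·m²·s⁻³) = kg⁻¹·m⁻²·s³·A².
kg⁻¹·m⁻²·s³·A² is the base-SI form of the siemens.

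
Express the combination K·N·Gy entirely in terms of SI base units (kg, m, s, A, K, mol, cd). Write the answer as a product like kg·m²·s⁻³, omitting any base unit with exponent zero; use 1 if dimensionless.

N = kg·m·s⁻².
Gy = m²·s⁻².
Combining: K·N·Gy = K · (kg·m·s⁻²) · (m²·s⁻²) = kg·m³·s⁻⁴·K.

kg·m³·s⁻⁴·K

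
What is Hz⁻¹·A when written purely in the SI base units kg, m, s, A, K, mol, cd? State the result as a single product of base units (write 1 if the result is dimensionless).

Hz = s⁻¹.
So Hz⁻¹ = s.
Combining: Hz⁻¹·A = s · A = s·A.

s·A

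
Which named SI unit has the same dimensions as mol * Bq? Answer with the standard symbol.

Bq = 1/s = s⁻¹ (activity is decays per second).
Combining: mol·Bq = mol · s⁻¹ = s⁻¹·mol.
s⁻¹·mol is the base-SI form of the katal.

kat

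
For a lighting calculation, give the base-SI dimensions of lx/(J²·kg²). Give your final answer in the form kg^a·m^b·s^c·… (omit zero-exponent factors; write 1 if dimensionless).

J = N·m (work = force × distance),
    = kg·m²·s⁻².
So J⁻² = kg⁻²·m⁻⁴·s⁴.
lx = lm/m² (illuminance = luminous flux per area),
    = m⁻²·cd.
Combining: J⁻²·lx·kg⁻² = (kg⁻²·m⁻⁴·s⁴) · (m⁻²·cd) · kg⁻² = kg⁻⁴·m⁻⁶·s⁴·cd.

kg⁻⁴·m⁻⁶·s⁴·cd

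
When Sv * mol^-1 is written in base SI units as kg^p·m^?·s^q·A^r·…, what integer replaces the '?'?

Sv = m²·s⁻².
Combining: Sv·mol⁻¹ = (m²·s⁻²) · mol⁻¹ = m²·s⁻²·mol⁻¹.
The exponent of m is 2.

2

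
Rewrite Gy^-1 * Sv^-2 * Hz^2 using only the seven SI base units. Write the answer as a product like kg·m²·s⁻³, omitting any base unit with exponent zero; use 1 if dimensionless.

Gy = J/kg (absorbed dose = energy per mass),
    = m²·s⁻².
So Gy⁻¹ = m⁻²·s².
Sv = J/kg (equivalent dose = energy per mass),
    = m²·s⁻².
So Sv⁻² = m⁻⁴·s⁴.
Hz = 1/s = s⁻¹ (frequency is cycles per second).
So Hz² = s⁻².
Combining: Gy⁻¹·Sv⁻²·Hz² = (m⁻²·s²) · (m⁻⁴·s⁴) · s⁻² = m⁻⁶·s⁴.

m⁻⁶·s⁴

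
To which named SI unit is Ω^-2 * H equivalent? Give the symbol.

F

Ω = V/A (resistance = voltage per current),
    = kg·m²·s⁻³·A⁻².
So Ω⁻² = kg⁻²·m⁻⁴·s⁶·A⁴.
H = Wb/A (inductance = flux per current),
    = kg·m²·s⁻²·A⁻².
Combining: Ω⁻²·H = (kg⁻²·m⁻⁴·s⁶·A⁴) · (kg·m²·s⁻²·A⁻²) = kg⁻¹·m⁻²·s⁴·A².
kg⁻¹·m⁻²·s⁴·A² is the base-SI form of the farad.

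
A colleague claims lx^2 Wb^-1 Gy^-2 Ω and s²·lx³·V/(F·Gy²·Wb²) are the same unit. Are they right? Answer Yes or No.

No

Left side:
  lx = m⁻²·cd.
  So lx² = m⁻⁴·cd².
  Wb = kg·m²·s⁻²·A⁻¹.
  So Wb⁻¹ = kg⁻¹·m⁻²·s²·A.
  Gy = m²·s⁻².
  So Gy⁻² = m⁻⁴·s⁴.
  Ω = kg·m²·s⁻³·A⁻².
  Combining: lx²·Wb⁻¹·Gy⁻²·Ω = (m⁻⁴·cd²) · (kg⁻¹·m⁻²·s²·A) · (m⁻⁴·s⁴) · (kg·m²·s⁻³·A⁻²) = m⁻⁸·s³·A⁻¹·cd².
Right side:
  F = C/V (capacitance = charge per voltage),
      = A·s/(kg·m²·s⁻³·A⁻¹) (substituting C and V),
      = kg⁻¹·m⁻²·s⁴·A².
  So F⁻¹ = kg·m²·s⁻⁴·A⁻².
  Gy = J/kg (absorbed dose = energy per mass),
      = m²·s⁻².
  So Gy⁻² = m⁻⁴·s⁴.
  lx = lm/m² (illuminance = luminous flux per area),
      = m⁻²·cd.
  So lx³ = m⁻⁶·cd³.
  V = W/A (potential = power per current),
      = kg·m²·s⁻³·A⁻¹.
  Wb = V·s (flux: a volt is a weber per second),
      = kg·m²·s⁻²·A⁻¹.
  So Wb⁻² = kg⁻²·m⁻⁴·s⁴·A².
  Combining: F⁻¹·Gy⁻²·s²·lx³·V·Wb⁻² = (kg·m²·s⁻⁴·A⁻²) · (m⁻⁴·s⁴) · s² · (m⁻⁶·cd³) · (kg·m²·s⁻³·A⁻¹) · (kg⁻²·m⁻⁴·s⁴·A²) = m⁻¹⁰·s³·A⁻¹·cd³.
Left is m⁻⁸·s³·A⁻¹·cd²; right is m⁻¹⁰·s³·A⁻¹·cd³ — different.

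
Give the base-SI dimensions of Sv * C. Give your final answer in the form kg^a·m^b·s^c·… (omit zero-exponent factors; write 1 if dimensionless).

Sv = J/kg (equivalent dose = energy per mass),
    = m²·s⁻².
C = A·s = s·A (charge = current × time).
Combining: Sv·C = (m²·s⁻²) · (s·A) = m²·s⁻¹·A.

m²·s⁻¹·A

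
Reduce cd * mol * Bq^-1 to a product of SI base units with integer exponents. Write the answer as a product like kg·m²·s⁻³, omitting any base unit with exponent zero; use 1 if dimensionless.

Bq = 1/s = s⁻¹ (activity is decays per second).
So Bq⁻¹ = s.
Combining: cd·mol·Bq⁻¹ = cd · mol · s = s·mol·cd.

s·mol·cd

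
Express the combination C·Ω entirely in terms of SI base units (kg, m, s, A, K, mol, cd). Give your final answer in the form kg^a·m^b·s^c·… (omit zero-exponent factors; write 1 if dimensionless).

kg·m²·s⁻²·A⁻¹

C = A·s = s·A (charge = current × time).
Ω = V/A (resistance = voltage per current),
    = kg·m²·s⁻³·A⁻².
Combining: C·Ω = (s·A) · (kg·m²·s⁻³·A⁻²) = kg·m²·s⁻²·A⁻¹.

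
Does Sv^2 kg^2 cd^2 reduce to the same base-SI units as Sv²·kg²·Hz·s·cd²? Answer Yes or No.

Yes

Left side:
  Sv = J/kg (equivalent dose = energy per mass),
      = m²·s⁻².
  So Sv² = m⁴·s⁻⁴.
  Combining: Sv²·kg²·cd² = (m⁴·s⁻⁴) · kg² · cd² = kg²·m⁴·s⁻⁴·cd².
Right side:
  Sv = J/kg (equivalent dose = energy per mass),
      = m²·s⁻².
  So Sv² = m⁴·s⁻⁴.
  Hz = 1/s = s⁻¹ (frequency is cycles per second).
  Combining: Sv²·kg²·Hz·s·cd² = (m⁴·s⁻⁴) · kg² · s⁻¹ · s · cd² = kg²·m⁴·s⁻⁴·cd².
Both reduce to kg²·m⁴·s⁻⁴·cd².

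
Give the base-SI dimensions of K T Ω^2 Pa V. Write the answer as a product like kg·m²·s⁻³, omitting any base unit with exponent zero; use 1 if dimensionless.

T = kg·s⁻²·A⁻¹.
Ω = kg·m²·s⁻³·A⁻².
So Ω² = kg²·m⁴·s⁻⁶·A⁻⁴.
Pa = kg·m⁻¹·s⁻².
V = kg·m²·s⁻³·A⁻¹.
Combining: K·T·Ω²·Pa·V = K · (kg·s⁻²·A⁻¹) · (kg²·m⁴·s⁻⁶·A⁻⁴) · (kg·m⁻¹·s⁻²) · (kg·m²·s⁻³·A⁻¹) = kg⁵·m⁵·s⁻¹³·A⁻⁶·K.

kg⁵·m⁵·s⁻¹³·A⁻⁶·K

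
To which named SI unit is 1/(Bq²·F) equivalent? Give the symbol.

Bq = 1/s = s⁻¹ (activity is decays per second).
So Bq⁻² = s².
F = C/V (capacitance = charge per voltage),
    = A·s/(kg·m²·s⁻³·A⁻¹) (substituting C and V),
    = kg⁻¹·m⁻²·s⁴·A².
So F⁻¹ = kg·m²·s⁻⁴·A⁻².
Combining: Bq⁻²·F⁻¹ = s² · (kg·m²·s⁻⁴·A⁻²) = kg·m²·s⁻²·A⁻².
kg·m²·s⁻²·A⁻² is the base-SI form of the henry.

H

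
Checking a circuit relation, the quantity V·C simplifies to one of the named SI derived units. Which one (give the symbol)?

V = W/A (potential = power per current),
    = kg·m²·s⁻³·A⁻¹.
C = A·s = s·A (charge = current × time).
Combining: V·C = (kg·m²·s⁻³·A⁻¹) · (s·A) = kg·m²·s⁻².
kg·m²·s⁻² is the base-SI form of the joule.

J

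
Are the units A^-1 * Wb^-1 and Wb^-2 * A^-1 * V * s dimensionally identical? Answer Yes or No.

Left side:
  Wb = V·s (flux: a volt is a weber per second),
      = kg·m²·s⁻²·A⁻¹.
  So Wb⁻¹ = kg⁻¹·m⁻²·s²·A.
  Combining: A⁻¹·Wb⁻¹ = A⁻¹ · (kg⁻¹·m⁻²·s²·A) = kg⁻¹·m⁻²·s².
Right side:
  Wb = kg·m²·s⁻²·A⁻¹.
  So Wb⁻² = kg⁻²·m⁻⁴·s⁴·A².
  V = kg·m²·s⁻³·A⁻¹.
  Combining: Wb⁻²·A⁻¹·V·s = (kg⁻²·m⁻⁴·s⁴·A²) · A⁻¹ · (kg·m²·s⁻³·A⁻¹) · s = kg⁻¹·m⁻²·s².
Both reduce to kg⁻¹·m⁻²·s².

Yes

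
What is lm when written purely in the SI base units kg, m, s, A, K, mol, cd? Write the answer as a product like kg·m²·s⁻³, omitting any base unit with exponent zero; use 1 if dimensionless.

cd

lm = cd·sr = cd (luminous flux; sr is dimensionless).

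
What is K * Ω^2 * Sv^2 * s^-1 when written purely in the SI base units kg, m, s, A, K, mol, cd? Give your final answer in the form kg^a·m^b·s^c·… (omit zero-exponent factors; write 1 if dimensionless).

Ω = kg·m²·s⁻³·A⁻².
So Ω² = kg²·m⁴·s⁻⁶·A⁻⁴.
Sv = m²·s⁻².
So Sv² = m⁴·s⁻⁴.
Combining: K·Ω²·Sv²·s⁻¹ = K · (kg²·m⁴·s⁻⁶·A⁻⁴) · (m⁴·s⁻⁴) · s⁻¹ = kg²·m⁸·s⁻¹¹·A⁻⁴·K.

kg²·m⁸·s⁻¹¹·A⁻⁴·K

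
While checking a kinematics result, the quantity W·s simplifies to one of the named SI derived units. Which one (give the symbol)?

J

W = J/s (power = energy per time),
    = kg·m²·s⁻³.
Combining: W·s = (kg·m²·s⁻³) · s = kg·m²·s⁻².
kg·m²·s⁻² is the base-SI form of the joule.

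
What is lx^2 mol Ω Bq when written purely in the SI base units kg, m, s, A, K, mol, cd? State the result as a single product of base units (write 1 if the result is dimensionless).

kg·m⁻²·s⁻⁴·A⁻²·mol·cd²

lx = m⁻²·cd.
So lx² = m⁻⁴·cd².
Ω = kg·m²·s⁻³·A⁻².
Bq = s⁻¹.
Combining: lx²·mol·Ω·Bq = (m⁻⁴·cd²) · mol · (kg·m²·s⁻³·A⁻²) · s⁻¹ = kg·m⁻²·s⁻⁴·A⁻²·mol·cd².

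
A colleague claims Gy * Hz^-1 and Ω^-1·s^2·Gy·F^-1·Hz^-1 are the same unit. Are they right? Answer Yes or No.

Left side:
  Gy = J/kg (absorbed dose = energy per mass),
      = m²·s⁻².
  Hz = 1/s = s⁻¹ (frequency is cycles per second).
  So Hz⁻¹ = s.
  Combining: Gy·Hz⁻¹ = (m²·s⁻²) · s = m²·s⁻¹.
Right side:
  Ω = kg·m²·s⁻³·A⁻².
  So Ω⁻¹ = kg⁻¹·m⁻²·s³·A².
  Gy = m²·s⁻².
  F = kg⁻¹·m⁻²·s⁴·A².
  So F⁻¹ = kg·m²·s⁻⁴·A⁻².
  Hz = s⁻¹.
  So Hz⁻¹ = s.
  Combining: Ω⁻¹·s²·Gy·F⁻¹·Hz⁻¹ = (kg⁻¹·m⁻²·s³·A²) · s² · (m²·s⁻²) · (kg·m²·s⁻⁴·A⁻²) · s = m².
Left is m²·s⁻¹; right is m² — different.

No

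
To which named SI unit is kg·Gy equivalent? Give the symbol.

J

Gy = m²·s⁻².
Combining: kg·Gy = kg · (m²·s⁻²) = kg·m²·s⁻².
kg·m²·s⁻² is the base-SI form of the joule.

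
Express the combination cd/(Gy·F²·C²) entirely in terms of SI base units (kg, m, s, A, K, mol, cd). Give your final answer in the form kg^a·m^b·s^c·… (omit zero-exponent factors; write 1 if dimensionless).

kg²·m²·s⁻⁸·A⁻⁶·cd

Gy = J/kg (absorbed dose = energy per mass),
    = m²·s⁻².
So Gy⁻¹ = m⁻²·s².
F = C/V (capacitance = charge per voltage),
    = A·s/(kg·m²·s⁻³·A⁻¹) (substituting C and V),
    = kg⁻¹·m⁻²·s⁴·A².
So F⁻² = kg²·m⁴·s⁻⁸·A⁻⁴.
C = A·s = s·A (charge = current × time).
So C⁻² = s⁻²·A⁻².
Combining: Gy⁻¹·F⁻²·C⁻²·cd = (m⁻²·s²) · (kg²·m⁴·s⁻⁸·A⁻⁴) · (s⁻²·A⁻²) · cd = kg²·m²·s⁻⁸·A⁻⁶·cd.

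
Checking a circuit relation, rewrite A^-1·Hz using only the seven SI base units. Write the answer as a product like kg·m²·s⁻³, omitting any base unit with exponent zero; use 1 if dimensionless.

Hz = 1/s = s⁻¹ (frequency is cycles per second).
Combining: A⁻¹·Hz = A⁻¹ · s⁻¹ = s⁻¹·A⁻¹.

s⁻¹·A⁻¹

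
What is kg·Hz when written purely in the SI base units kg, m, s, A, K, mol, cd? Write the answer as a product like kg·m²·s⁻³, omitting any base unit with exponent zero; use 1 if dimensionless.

Hz = 1/s = s⁻¹ (frequency is cycles per second).
Combining: kg·Hz = kg · s⁻¹ = kg·s⁻¹.

kg·s⁻¹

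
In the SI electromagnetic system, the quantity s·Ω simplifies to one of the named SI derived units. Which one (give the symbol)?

Ω = V/A (resistance = voltage per current),
    = kg·m²·s⁻³·A⁻².
Combining: s·Ω = s · (kg·m²·s⁻³·A⁻²) = kg·m²·s⁻²·A⁻².
kg·m²·s⁻²·A⁻² is the base-SI form of the henry.

H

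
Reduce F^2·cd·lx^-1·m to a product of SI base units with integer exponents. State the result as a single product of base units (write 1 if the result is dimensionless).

F = C/V (capacitance = charge per voltage),
    = A·s/(kg·m²·s⁻³·A⁻¹) (substituting C and V),
    = kg⁻¹·m⁻²·s⁴·A².
So F² = kg⁻²·m⁻⁴·s⁸·A⁴.
lx = lm/m² (illuminance = luminous flux per area),
    = m⁻²·cd.
So lx⁻¹ = m²·cd⁻¹.
Combining: F²·cd·lx⁻¹·m = (kg⁻²·m⁻⁴·s⁸·A⁴) · cd · (m²·cd⁻¹) · m = kg⁻²·m⁻¹·s⁸·A⁴.

kg⁻²·m⁻¹·s⁸·A⁴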